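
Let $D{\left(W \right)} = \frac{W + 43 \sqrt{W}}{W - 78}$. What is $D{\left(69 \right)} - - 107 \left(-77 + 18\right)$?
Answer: $- \frac{18962}{3} - \frac{43 \sqrt{69}}{9} \approx -6360.4$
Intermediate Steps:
$D{\left(W \right)} = \frac{W + 43 \sqrt{W}}{-78 + W}$
$D{\left(69 \right)} - - 107 \left(-77 + 18\right) = \frac{69 + 43 \sqrt{69}}{-78 + 69} - - 107 \left(-77 + 18\right) = \frac{69 + 43 \sqrt{69}}{-9} - \left(-107\right) \left(-59\right) = - \frac{69 + 43 \sqrt{69}}{9} - 6313 = \left(- \frac{23}{3} - \frac{43 \sqrt{69}}{9}\right) - 6313 = - \frac{18962}{3} - \frac{43 \sqrt{69}}{9}$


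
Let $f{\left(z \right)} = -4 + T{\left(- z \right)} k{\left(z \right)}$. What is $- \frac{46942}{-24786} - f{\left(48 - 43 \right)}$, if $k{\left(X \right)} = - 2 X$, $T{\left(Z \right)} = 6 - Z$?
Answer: $\frac{1436273}{12393} \approx 115.89$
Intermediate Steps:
$f{\left(z \right)} = -4 - 2 z \left(6 + z\right)$ ($f{\left(z \right)} = -4 + \left(6 - - z\right) \left(- 2 z\right) = -4 + \left(6 + z\right) \left(- 2 z\right) = -4 - 2 z \left(6 + z\right)$)
$- \frac{46942}{-24786} - f{\left(48 - 43 \right)} = - \frac{46942}{-24786} - \left(-4 - 2 \left(48 - 43\right) \left(6 + \left(48 - 43\right)\right)\right) = \left(-46942\right) \left(- \frac{1}{24786}\right) - \left(-4 - 2 \left(48 - 43\right) \left(6 + \left(48 - 43\right)\right)\right) = \frac{23471}{12393} - \left(-4 - 10 \left(6 + 5\right)\right) = \frac{23471}{12393} - \left(-4 - 10 \cdot 11\right) = \frac{23471}{12393} - \left(-4 - 110\right) = \frac{23471}{12393} - -114 = \frac{23471}{12393} + 114 = \frac{1436273}{12393}$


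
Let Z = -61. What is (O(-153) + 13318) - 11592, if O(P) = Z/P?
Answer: 264139/153 ≈ 1726.4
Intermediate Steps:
O(P) = -61/P
(O(-153) + 13318) - 11592 = (-61/(-153) + 13318) - 11592 = (-61*(-1/153) + 13318) - 11592 = (61/153 + 13318) - 11592 = 2037715/153 - 11592 = 264139/153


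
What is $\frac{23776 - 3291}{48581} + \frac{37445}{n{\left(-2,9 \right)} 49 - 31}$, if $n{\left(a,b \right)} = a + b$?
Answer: $\frac{140423605}{1165944} \approx 120.44$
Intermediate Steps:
$\frac{23776 - 3291}{48581} + \frac{37445}{n{\left(-2,9 \right)} 49 - 31} = \frac{23776 - 3291}{48581} + \frac{37445}{\left(-2 + 9\right) 49 - 31} = \left(23776 - 3291\right) \frac{1}{48581} + \frac{37445}{7 \cdot 49 - 31} = 20485 \cdot \frac{1}{48581} + \frac{37445}{343 - 31} = \frac{20485}{48581} + \frac{37445}{312} = \frac{140423605}{1165944}$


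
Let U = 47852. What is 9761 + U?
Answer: 57613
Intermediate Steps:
9761 + U = 9761 + 47852 = 57613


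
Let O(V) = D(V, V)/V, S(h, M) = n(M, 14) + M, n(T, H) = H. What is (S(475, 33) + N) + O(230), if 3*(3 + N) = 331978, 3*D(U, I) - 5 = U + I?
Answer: 15277153/138 ≈ 1.1070e+5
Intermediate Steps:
D(U, I) = 5/3 + I/3 + U/3 (D(U, I) = 5/3 + (U + I)/3 = 5/3 + (I + U)/3 = 5/3 + (I/3 + U/3) = 5/3 + I/3 + U/3)
S(h, M) = 14 + M
O(V) = (5/3 + 2*V/3)/V (O(V) = (5/3 + V/3 + V/3)/V = (5/3 + 2*V/3)/V)
N = 331969/3 (N = -3 + (⅓)*331978 = -3 + 331978/3 = 331969/3 ≈ 1.1066e+5)
(S(475, 33) + N) + O(230) = ((14 + 33) + 331969/3) + (⅓)*(5 + 2*230)/230 = (47 + 331969/3) + (⅓)*(1/230)*(5 + 460) = 332110/3 + (⅓)*(1/230)*465 = 332110/3 + 31/46 = 15277153/138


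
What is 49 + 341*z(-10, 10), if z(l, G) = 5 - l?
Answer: 5164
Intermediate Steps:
49 + 341*z(-10, 10) = 49 + 341*(5 - 1*(-10)) = 49 + 341*(5 + 10) = 49 + 341*15 = 49 + 5115 = 5164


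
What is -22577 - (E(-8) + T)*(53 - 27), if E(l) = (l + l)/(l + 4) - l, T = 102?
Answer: -25541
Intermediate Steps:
E(l) = -l + 2*l/(4 + l) (E(l) = (2*l)/(4 + l) - l = 2*l/(4 + l) - l = -l + 2*l/(4 + l))
-22577 - (E(-8) + T)*(53 - 27) = -22577 - (-1*(-8)*(2 - 8)/(4 - 8) + 102)*(53 - 27) = -22577 - (-1*(-8)*(-6)/(-4) + 102)*26 = -22577 - (-1*(-8)*(-¼)*(-6) + 102)*26 = -22577 - (12 + 102)*26 = -22577 - 114*26 = -22577 - 1*2964 = -22577 - 2964 = -25541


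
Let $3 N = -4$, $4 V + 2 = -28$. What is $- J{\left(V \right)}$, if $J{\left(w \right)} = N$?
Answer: $\frac{4}{3} \approx 1.3333$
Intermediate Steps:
$V = - \frac{15}{2}$ ($V = - \frac{1}{2} + \frac{1}{4} \left(-28\right) = - \frac{1}{2} - 7 = - \frac{15}{2} \approx -7.5$)
$N = - \frac{4}{3}$ ($N = \frac{1}{3} \left(-4\right) = - \frac{4}{3} \approx -1.3333$)
$J{\left(w \right)} = - \frac{4}{3}$
$- J{\left(V \right)} = \left(-1\right) \left(- \frac{4}{3}\right) = \frac{4}{3}$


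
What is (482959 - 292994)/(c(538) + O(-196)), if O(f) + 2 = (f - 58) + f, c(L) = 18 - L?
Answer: -189965/972 ≈ -195.44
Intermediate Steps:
O(f) = -60 + 2*f (O(f) = -2 + ((f - 58) + f) = -2 + ((-58 + f) + f) = -2 + (-58 + 2*f) = -60 + 2*f)
(482959 - 292994)/(c(538) + O(-196)) = (482959 - 292994)/((18 - 1*538) + (-60 + 2*(-196))) = 189965/((18 - 538) + (-60 - 392)) = 189965/(-520 - 452) = 189965/(-972) = 189965*(-1/972) = -189965/972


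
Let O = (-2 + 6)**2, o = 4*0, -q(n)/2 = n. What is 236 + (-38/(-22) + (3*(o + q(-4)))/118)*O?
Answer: 173212/649 ≈ 266.89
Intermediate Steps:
q(n) = -2*n
o = 0
O = 16 (O = 4**2 = 16)
236 + (-38/(-22) + (3*(o + q(-4)))/118)*O = 236 + (-38/(-22) + (3*(0 - 2*(-4)))/118)*16 = 236 + (-38*(-1/22) + (3*(0 + 8))*(1/118))*16 = 236 + (19/11 + (3*8)*(1/118))*16 = 236 + (19/11 + 24*(1/118))*16 = 236 + (19/11 + 12/59)*16 = 236 + (1253/649)*16 = 236 + 20048/649 = 173212/649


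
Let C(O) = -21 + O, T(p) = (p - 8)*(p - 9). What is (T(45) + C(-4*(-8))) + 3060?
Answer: 4403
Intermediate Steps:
T(p) = (-9 + p)*(-8 + p) (T(p) = (-8 + p)*(-9 + p) = (-9 + p)*(-8 + p))
(T(45) + C(-4*(-8))) + 3060 = ((72 + 45² - 17*45) + (-21 - 4*(-8))) + 3060 = ((72 + 2025 - 765) + (-21 + 32)) + 3060 = (1332 + 11) + 3060 = 1343 + 3060 = 4403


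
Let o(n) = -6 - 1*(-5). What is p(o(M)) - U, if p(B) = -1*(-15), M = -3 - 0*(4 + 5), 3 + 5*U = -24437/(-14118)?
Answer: 1076767/70590 ≈ 15.254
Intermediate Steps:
U = -17917/70590 (U = -3/5 + (-24437/(-14118))/5 = -3/5 + (-24437*(-1/14118))/5 = -3/5 + (1/5)*(24437/14118) = -3/5 + 24437/70590 = -17917/70590 ≈ -0.25382)
M = -3 (M = -3 - 0*9 = -3 - 1*0 = -3 + 0 = -3)
o(n) = -1 (o(n) = -6 + 5 = -1)
p(B) = 15
p(o(M)) - U = 15 - 1*(-17917/70590) = 15 + 17917/70590 = 1076767/70590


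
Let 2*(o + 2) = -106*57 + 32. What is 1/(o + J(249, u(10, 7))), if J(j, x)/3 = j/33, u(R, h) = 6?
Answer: -11/32828 ≈ -0.00033508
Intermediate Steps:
J(j, x) = j/11 (J(j, x) = 3*(j/33) = j/11)
o = -3007 (o = -2 + (-106*57 + 32)/2 = -2 + (-6042 + 32)/2 = -2 + (1/2)*(-6010) = -2 - 3005 = -3007)
1/(o + J(249, u(10, 7))) = 1/(-3007 + (1/11)*249) = 1/(-3007 + 249/11) = 1/(-32828/11) = -11/32828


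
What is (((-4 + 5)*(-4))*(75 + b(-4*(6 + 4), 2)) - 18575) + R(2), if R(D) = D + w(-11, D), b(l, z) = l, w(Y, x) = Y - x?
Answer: -18726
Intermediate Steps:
R(D) = -11 (R(D) = D + (-11 - D) = -11)
(((-4 + 5)*(-4))*(75 + b(-4*(6 + 4), 2)) - 18575) + R(2) = (((-4 + 5)*(-4))*(75 - 4*(6 + 4)) - 18575) - 11 = ((1*(-4))*(75 - 4*10) - 18575) - 11 = (-4*(75 - 40) - 18575) - 11 = (-4*35 - 18575) - 11 = (-140 - 18575) - 11 = -18715 - 11 = -18726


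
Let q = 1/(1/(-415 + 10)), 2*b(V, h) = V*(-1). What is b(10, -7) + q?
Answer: -410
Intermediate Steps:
b(V, h) = -V/2 (b(V, h) = (V*(-1))/2 = (-V)/2 = -V/2)
q = -405 (q = 1/(1/(-405)) = 1/(-1/405) = -405)
b(10, -7) + q = -½*10 - 405 = -5 - 405 = -410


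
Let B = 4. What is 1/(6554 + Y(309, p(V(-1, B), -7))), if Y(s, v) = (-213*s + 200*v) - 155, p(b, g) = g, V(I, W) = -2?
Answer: -1/60818 ≈ -1.6443e-5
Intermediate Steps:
Y(s, v) = -155 - 213*s + 200*v
1/(6554 + Y(309, p(V(-1, B), -7))) = 1/(6554 + (-155 - 213*309 + 200*(-7))) = 1/(6554 + (-155 - 65817 - 1400)) = 1/(6554 - 67372) = 1/(-60818) = -1/60818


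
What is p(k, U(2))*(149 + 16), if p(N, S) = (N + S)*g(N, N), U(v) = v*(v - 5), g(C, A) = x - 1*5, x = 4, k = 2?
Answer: 660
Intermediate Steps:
g(C, A) = -1 (g(C, A) = 4 - 1*5 = 4 - 5 = -1)
U(v) = v*(-5 + v)
p(N, S) = -N - S (p(N, S) = (N + S)*(-1) = -N - S)
p(k, U(2))*(149 + 16) = (-1*2 - 2*(-5 + 2))*(149 + 16) = (-2 - 2*(-3))*165 = (-2 - 1*(-6))*165 = (-2 + 6)*165 = 4*165 = 660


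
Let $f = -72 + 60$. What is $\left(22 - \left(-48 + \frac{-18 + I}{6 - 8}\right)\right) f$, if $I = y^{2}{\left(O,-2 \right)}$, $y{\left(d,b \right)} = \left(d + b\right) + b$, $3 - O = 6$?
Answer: $-1026$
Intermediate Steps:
$O = -3$ ($O = 3 - 6 = -3$)
$y{\left(d,b \right)} = d + 2 b$ ($y{\left(d,b \right)} = \left(b + d\right) + b = d + 2 b$)
$I = 49$ ($I = \left(-3 + 2 \left(-2\right)\right)^{2} = \left(-3 - 4\right)^{2} = \left(-7\right)^{2} = 49$)
$f = -12$
$\left(22 - \left(-48 + \frac{-18 + I}{6 - 8}\right)\right) f = \left(22 + \left(48 - \frac{-18 + 49}{6 - 8}\right)\right) \left(-12\right) = \left(22 + \left(48 - \frac{31}{-2}\right)\right) \left(-12\right) = \left(22 + \left(48 - 31 \left(- \frac{1}{2}\right)\right)\right) \left(-12\right) = \left(22 + \left(48 - - \frac{31}{2}\right)\right) \left(-12\right) = \left(22 + \left(48 + \frac{31}{2}\right)\right) \left(-12\right) = \left(22 + \frac{127}{2}\right) \left(-12\right) = \frac{171}{2} \left(-12\right) = -1026$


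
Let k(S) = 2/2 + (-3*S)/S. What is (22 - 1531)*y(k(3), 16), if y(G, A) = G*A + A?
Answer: 24144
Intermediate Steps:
k(S) = -2 (k(S) = 2*(½) - 3 = 1 - 3 = -2)
y(G, A) = A + A*G (y(G, A) = A*G + A = A + A*G)
(22 - 1531)*y(k(3), 16) = (22 - 1531)*(16*(1 - 2)) = -24144*(-1) = -1509*(-16) = 24144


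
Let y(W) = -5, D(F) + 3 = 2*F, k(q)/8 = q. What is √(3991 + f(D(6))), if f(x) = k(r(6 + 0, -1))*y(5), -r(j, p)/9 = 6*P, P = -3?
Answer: I*√2489 ≈ 49.89*I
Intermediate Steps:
r(j, p) = 162 (r(j, p) = -54*(-3) = -9*(-18) = 162)
k(q) = 8*q
D(F) = -3 + 2*F
f(x) = -6480 (f(x) = (8*162)*(-5) = 1296*(-5) = -6480)
√(3991 + f(D(6))) = √(3991 - 6480) = √(-2489) = I*√2489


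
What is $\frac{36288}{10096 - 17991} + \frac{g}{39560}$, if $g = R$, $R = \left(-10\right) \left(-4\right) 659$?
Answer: $- \frac{30686027}{7808155} \approx -3.93$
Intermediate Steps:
$R = 26360$ ($R = 40 \cdot 659 = 26360$)
$g = 26360$
$\frac{36288}{10096 - 17991} + \frac{g}{39560} = \frac{36288}{10096 - 17991} + \frac{26360}{39560} = \frac{36288}{10096 - 17991} + 26360 \cdot \frac{1}{39560} = \frac{36288}{-7895} + \frac{659}{989} = 36288 \left(- \frac{1}{7895}\right) + \frac{659}{989} = - \frac{36288}{7895} + \frac{659}{989} = - \frac{30686027}{7808155}$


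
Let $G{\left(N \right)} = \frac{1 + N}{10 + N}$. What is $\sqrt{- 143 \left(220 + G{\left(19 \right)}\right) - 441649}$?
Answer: $\frac{i \sqrt{397967609}}{29} \approx 687.9 i$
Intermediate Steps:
$G{\left(N \right)} = \frac{1 + N}{10 + N}$
$\sqrt{- 143 \left(220 + G{\left(19 \right)}\right) - 441649} = \sqrt{- 143 \left(220 + \frac{1 + 19}{10 + 19}\right) - 441649} = \sqrt{- 143 \left(220 + \frac{1}{29} \cdot 20\right) - 441649} = \sqrt{- 143 \left(220 + \frac{20}{29}\right) - 441649} = \sqrt{\left(-143\right) \frac{6400}{29} - 441649} = \sqrt{- \frac{915200}{29} - 441649} = \sqrt{- \frac{13723021}{29}} = \frac{i \sqrt{397967609}}{29}$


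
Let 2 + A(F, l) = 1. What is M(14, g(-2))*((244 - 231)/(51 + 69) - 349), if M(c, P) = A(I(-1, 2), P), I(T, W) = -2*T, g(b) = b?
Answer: 41867/120 ≈ 348.89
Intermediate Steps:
A(F, l) = -1 (A(F, l) = -2 + 1 = -1)
M(c, P) = -1
M(14, g(-2))*((244 - 231)/(51 + 69) - 349) = -((244 - 231)/(51 + 69) - 349) = -(13/120 - 349) = -1*(-41867/120) = 41867/120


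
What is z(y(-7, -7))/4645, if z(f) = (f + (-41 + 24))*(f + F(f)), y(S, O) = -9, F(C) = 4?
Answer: 26/929 ≈ 0.027987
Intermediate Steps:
z(f) = (-17 + f)*(4 + f) (z(f) = (f + (-41 + 24))*(f + 4) = (f - 17)*(4 + f) = (-17 + f)*(4 + f))
z(y(-7, -7))/4645 = (-68 + (-9)² - 13*(-9))/4645 = (-68 + 81 + 117)*(1/4645) = 130*(1/4645) = 26/929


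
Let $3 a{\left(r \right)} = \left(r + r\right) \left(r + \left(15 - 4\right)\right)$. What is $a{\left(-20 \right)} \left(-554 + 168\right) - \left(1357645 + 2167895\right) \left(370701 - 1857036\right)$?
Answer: $5240133449580$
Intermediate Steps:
$a{\left(r \right)} = \frac{2 r \left(11 + r\right)}{3}$ ($a{\left(r \right)} = \frac{\left(r + r\right) \left(r + \left(15 - 4\right)\right)}{3} = \frac{2 r \left(r + \left(15 - 4\right)\right)}{3} = \frac{2 r \left(r + 11\right)}{3} = \frac{2 r \left(11 + r\right)}{3}$)
$a{\left(-20 \right)} \left(-554 + 168\right) - \left(1357645 + 2167895\right) \left(370701 - 1857036\right) = \frac{2}{3} \left(-20\right) \left(11 - 20\right) \left(-554 + 168\right) - \left(1357645 + 2167895\right) \left(370701 - 1857036\right) = \frac{2}{3} \left(-20\right) \left(-9\right) \left(-386\right) - 3525540 \left(-1486335\right) = 120 \left(-386\right) - -5240133495900 = -46320 + 5240133495900 = 5240133449580$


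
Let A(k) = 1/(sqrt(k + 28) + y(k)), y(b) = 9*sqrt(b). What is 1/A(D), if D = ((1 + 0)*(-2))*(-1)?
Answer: sqrt(30) + 9*sqrt(2) ≈ 18.205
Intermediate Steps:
D = 2 (D = (1*(-2))*(-1) = -2*(-1) = 2)
A(k) = 1/(sqrt(28 + k) + 9*sqrt(k)) (A(k) = 1/(sqrt(k + 28) + 9*sqrt(k)) = 1/(sqrt(28 + k) + 9*sqrt(k)))
1/A(D) = 1/(1/(sqrt(28 + 2) + 9*sqrt(2))) = 1/(1/(sqrt(30) + 9*sqrt(2))) = sqrt(30) + 9*sqrt(2)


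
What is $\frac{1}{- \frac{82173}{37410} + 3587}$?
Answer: $\frac{290}{1039593} \approx 0.00027896$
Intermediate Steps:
$\frac{1}{- \frac{82173}{37410} + 3587} = \frac{1}{\left(-82173\right) \frac{1}{37410} + 3587} = \frac{1}{- \frac{637}{290} + 3587} = \frac{1}{\frac{1039593}{290}} = \frac{290}{1039593}$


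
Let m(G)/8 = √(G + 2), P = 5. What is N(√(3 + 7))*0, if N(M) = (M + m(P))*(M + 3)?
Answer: 0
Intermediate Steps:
m(G) = 8*√(2 + G) (m(G) = 8*√(G + 2) = 8*√(2 + G))
N(M) = (3 + M)*(M + 8*√7) (N(M) = (M + 8*√(2 + 5))*(M + 3) = (M + 8*√7)*(3 + M) = (3 + M)*(M + 8*√7))
N(√(3 + 7))*0 = ((√(3 + 7))² + 3*√(3 + 7) + 24*√7 + 8*√(3 + 7)*√7)*0 = ((√10)² + 3*√10 + 24*√7 + 8*√10*√7)*0 = (10 + 3*√10 + 24*√7 + 8*√70)*0 = (10 + 3*√10 + 8*√70 + 24*√7)*0 = 0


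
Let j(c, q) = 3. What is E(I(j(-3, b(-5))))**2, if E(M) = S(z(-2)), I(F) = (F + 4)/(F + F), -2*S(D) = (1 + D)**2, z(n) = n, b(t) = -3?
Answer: 1/4 ≈ 0.25000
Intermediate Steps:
S(D) = -(1 + D)**2/2
I(F) = (4 + F)/(2*F) (I(F) = (4 + F)/((2*F)) = (4 + F)*(1/(2*F)) = (4 + F)/(2*F))
E(M) = -1/2 (E(M) = -(1 - 2)**2/2 = -1/2*(-1)**2 = -1/2*1 = -1/2)
E(I(j(-3, b(-5))))**2 = (-1/2)**2 = 1/4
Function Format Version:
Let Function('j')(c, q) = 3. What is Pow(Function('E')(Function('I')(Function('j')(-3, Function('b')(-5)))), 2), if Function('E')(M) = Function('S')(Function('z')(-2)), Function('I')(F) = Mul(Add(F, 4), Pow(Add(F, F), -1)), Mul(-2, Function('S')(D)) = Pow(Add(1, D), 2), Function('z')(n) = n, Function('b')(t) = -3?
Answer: Rational(1, 4) ≈ 0.25000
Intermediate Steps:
Function('S')(D) = Mul(Rational(-1, 2), Pow(Add(1, D), 2))
Function('I')(F) = Mul(Rational(1, 2), Pow(F, -1), Add(4, F)) (Function('I')(F) = Mul(Add(4, F), Pow(Mul(2, F), -1)) = Mul(Add(4, F), Mul(Rational(1, 2), Pow(F, -1))) = Mul(Rational(1, 2), Pow(F, -1), Add(4, F)))
Function('E')(M) = Rational(-1, 2) (Function('E')(M) = Mul(Rational(-1, 2), Pow(Add(1, -2), 2)) = Mul(Rational(-1, 2), Pow(-1, 2)) = Mul(Rational(-1, 2), 1) = Rational(-1, 2))
Pow(Function('E')(Function('I')(Function('j')(-3, Function('b')(-5)))), 2) = Pow(Rational(-1, 2), 2) = Rational(1, 4)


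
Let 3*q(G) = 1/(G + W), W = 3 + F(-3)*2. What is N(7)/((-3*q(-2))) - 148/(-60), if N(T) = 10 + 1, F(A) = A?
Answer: 862/15 ≈ 57.467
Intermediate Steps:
N(T) = 11
W = -3 (W = 3 - 3*2 = 3 - 6 = -3)
q(G) = 1/(3*(-3 + G)) (q(G) = 1/(3*(G - 3)) = 1/(3*(-3 + G)))
N(7)/((-3*q(-2))) - 148/(-60) = 11/((-1/(-3 - 2))) - 148/(-60) = 11/((-1/(-5))) - 148*(-1/60) = 11/((-(-1)/5)) + 37/15 = 11/((-3*(-1/15))) + 37/15 = 11/(1/5) + 37/15 = 11*5 + 37/15 = 55 + 37/15 = 862/15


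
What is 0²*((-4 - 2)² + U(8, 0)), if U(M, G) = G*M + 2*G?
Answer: 0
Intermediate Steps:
U(M, G) = 2*G + G*M
0²*((-4 - 2)² + U(8, 0)) = 0²*((-4 - 2)² + 0*(2 + 8)) = 0*((-6)² + 0*10) = 0*(36 + 0) = 0*36 = 0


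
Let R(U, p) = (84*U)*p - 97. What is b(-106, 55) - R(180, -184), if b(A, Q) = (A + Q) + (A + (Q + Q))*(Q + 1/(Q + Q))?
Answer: 153029032/55 ≈ 2.7823e+6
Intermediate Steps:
R(U, p) = -97 + 84*U*p (R(U, p) = 84*U*p - 97 = -97 + 84*U*p)
b(A, Q) = A + Q + (A + 2*Q)*(Q + 1/(2*Q)) (b(A, Q) = (A + Q) + (A + 2*Q)*(Q + 1/(2*Q)) = A + Q + (A + 2*Q)*(Q + 1/(2*Q)))
b(-106, 55) - R(180, -184) = (1 - 106 + 55 + 2*55² - 106*55 + (½)*(-106)/55) - (-97 + 84*180*(-184)) = (1 - 106 + 55 + 2*3025 - 5830 + (½)*(-106)*(1/55)) - (-97 - 2782080) = (1 - 106 + 55 + 6050 - 5830 - 53/55) - 1*(-2782177) = 9297/55 + 2782177 = 153029032/55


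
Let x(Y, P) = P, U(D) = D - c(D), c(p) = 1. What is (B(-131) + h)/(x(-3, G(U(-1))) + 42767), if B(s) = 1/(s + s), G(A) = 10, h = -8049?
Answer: -2108839/11207574 ≈ -0.18816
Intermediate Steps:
U(D) = -1 + D (U(D) = D - 1*1 = D - 1 = -1 + D)
B(s) = 1/(2*s)
(B(-131) + h)/(x(-3, G(U(-1))) + 42767) = ((½)/(-131) - 8049)/(10 + 42767) = ((½)*(-1/131) - 8049)/42777 = (-1/262 - 8049)*(1/42777) = -2108839/262*1/42777 = -2108839/11207574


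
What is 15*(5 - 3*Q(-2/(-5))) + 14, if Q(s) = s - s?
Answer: 89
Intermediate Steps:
Q(s) = 0
15*(5 - 3*Q(-2/(-5))) + 14 = 15*(5 - 3*0) + 14 = 15*(5 + 0) + 14 = 15*5 + 14 = 75 + 14 = 89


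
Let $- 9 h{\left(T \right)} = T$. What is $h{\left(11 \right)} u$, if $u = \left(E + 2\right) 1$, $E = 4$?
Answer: $- \frac{22}{3} \approx -7.3333$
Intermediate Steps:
$h{\left(T \right)} = - \frac{T}{9}$
$u = 6$ ($u = \left(4 + 2\right) 1 = 6 \cdot 1 = 6$)
$h{\left(11 \right)} u = \left(- \frac{1}{9}\right) 11 \cdot 6 = \left(- \frac{11}{9}\right) 6 = - \frac{22}{3}$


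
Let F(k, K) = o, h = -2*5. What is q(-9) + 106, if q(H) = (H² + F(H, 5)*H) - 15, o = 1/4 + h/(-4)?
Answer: 589/4 ≈ 147.25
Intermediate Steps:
h = -10
o = 11/4 (o = 1/4 - 10/(-4) = 1*(¼) - 10*(-¼) = ¼ + 5/2 = 11/4 ≈ 2.7500)
F(k, K) = 11/4
q(H) = -15 + H² + 11*H/4 (q(H) = (H² + 11*H/4) - 15 = -15 + H² + 11*H/4)
q(-9) + 106 = (-15 + (-9)² + (11/4)*(-9)) + 106 = (-15 + 81 - 99/4) + 106 = 165/4 + 106 = 589/4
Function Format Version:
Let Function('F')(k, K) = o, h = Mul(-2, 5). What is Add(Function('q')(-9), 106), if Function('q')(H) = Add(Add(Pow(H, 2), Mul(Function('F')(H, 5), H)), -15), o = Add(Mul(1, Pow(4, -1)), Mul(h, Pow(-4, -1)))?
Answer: Rational(589, 4) ≈ 147.25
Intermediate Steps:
h = -10
o = Rational(11, 4) (o = Add(Mul(1, Pow(4, -1)), Mul(-10, Pow(-4, -1))) = Add(Mul(1, Rational(1, 4)), Mul(-10, Rational(-1, 4))) = Add(Rational(1, 4), Rational(5, 2)) = Rational(11, 4) ≈ 2.7500)
Function('F')(k, K) = Rational(11, 4)
Function('q')(H) = Add(-15, Pow(H, 2), Mul(Rational(11, 4), H)) (Function('q')(H) = Add(Add(Pow(H, 2), Mul(Rational(11, 4), H)), -15) = Add(-15, Pow(H, 2), Mul(Rational(11, 4), H)))
Add(Function('q')(-9), 106) = Add(Add(-15, Pow(-9, 2), Mul(Rational(11, 4), -9)), 106) = Add(Add(-15, 81, Rational(-99, 4)), 106) = Add(Rational(165, 4), 106) = Rational(589, 4)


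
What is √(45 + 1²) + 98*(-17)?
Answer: -1666 + √46 ≈ -1659.2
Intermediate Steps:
√(45 + 1²) + 98*(-17) = √(45 + 1) - 1666 = √46 - 1666 = -1666 + √46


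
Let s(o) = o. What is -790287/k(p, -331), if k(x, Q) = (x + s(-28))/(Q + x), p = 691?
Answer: -94834440/221 ≈ -4.2912e+5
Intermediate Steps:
k(x, Q) = (-28 + x)/(Q + x) (k(x, Q) = (x - 28)/(Q + x) = (-28 + x)/(Q + x))
-790287/k(p, -331) = -790287*(-331 + 691)/(-28 + 691) = -790287/(663/360) = -790287/((1/360)*663) = -790287/221/120 = -790287*120/221 = -94834440/221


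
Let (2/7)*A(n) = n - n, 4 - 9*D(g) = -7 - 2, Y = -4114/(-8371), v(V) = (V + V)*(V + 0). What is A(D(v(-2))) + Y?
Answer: 374/761 ≈ 0.49146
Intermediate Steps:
v(V) = 2*V² (v(V) = (2*V)*V = 2*V²)
Y = 374/761 (Y = -4114*(-1/8371) = 374/761 ≈ 0.49146)
D(g) = 13/9 (D(g) = 4/9 - (-7 - 2)/9 = 4/9 - ⅑*(-9) = 4/9 + 1 = 13/9)
A(n) = 0 (A(n) = 7*(n - n)/2 = (7/2)*0 = 0)
A(D(v(-2))) + Y = 0 + 374/761 = 374/761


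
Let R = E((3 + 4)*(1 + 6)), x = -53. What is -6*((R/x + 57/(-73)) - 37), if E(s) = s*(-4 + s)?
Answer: 1842834/3869 ≈ 476.31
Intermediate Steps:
R = 2205 (R = ((3 + 4)*(1 + 6))*(-4 + (3 + 4)*(1 + 6)) = (7*7)*(-4 + 7*7) = 49*(-4 + 49) = 49*45 = 2205)
-6*((R/x + 57/(-73)) - 37) = -6*((2205/(-53) + 57/(-73)) - 37) = -6*((2205*(-1/53) + 57*(-1/73)) - 37) = -6*((-2205/53 - 57/73) - 37) = -6*(-163986/3869 - 37) = -6*(-307139/3869) = 1842834/3869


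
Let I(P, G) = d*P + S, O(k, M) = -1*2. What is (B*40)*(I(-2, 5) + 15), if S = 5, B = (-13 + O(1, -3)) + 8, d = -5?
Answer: -8400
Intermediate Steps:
O(k, M) = -2
B = -7 (B = (-13 - 2) + 8 = -15 + 8 = -7)
I(P, G) = 5 - 5*P (I(P, G) = -5*P + 5 = 5 - 5*P)
(B*40)*(I(-2, 5) + 15) = (-7*40)*((5 - 5*(-2)) + 15) = -280*((5 + 10) + 15) = -280*(15 + 15) = -280*30 = -8400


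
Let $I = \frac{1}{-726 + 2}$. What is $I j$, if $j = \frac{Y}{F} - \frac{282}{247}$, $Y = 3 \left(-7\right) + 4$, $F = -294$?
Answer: $\frac{78709}{52575432} \approx 0.0014971$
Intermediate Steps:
$Y = -17$ ($Y = -21 + 4 = -17$)
$j = - \frac{78709}{72618}$ ($j = - \frac{17}{-294} - \frac{282}{247} = \left(-17\right) \left(- \frac{1}{294}\right) - \frac{282}{247} = \frac{17}{294} - \frac{282}{247} = - \frac{78709}{72618} \approx -1.0839$)
$I = - \frac{1}{724}$ ($I = \frac{1}{-724} = - \frac{1}{724} \approx -0.0013812$)
$I j = \left(- \frac{1}{724}\right) \left(- \frac{78709}{72618}\right) = \frac{78709}{52575432}$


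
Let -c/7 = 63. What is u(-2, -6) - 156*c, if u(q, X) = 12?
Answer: 68808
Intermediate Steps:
c = -441 (c = -7*63 = -441)
u(-2, -6) - 156*c = 12 - 156*(-441) = 12 + 68796 = 68808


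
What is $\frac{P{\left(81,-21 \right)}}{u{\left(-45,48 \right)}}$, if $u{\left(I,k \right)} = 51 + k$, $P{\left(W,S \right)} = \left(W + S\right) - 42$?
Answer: $\frac{2}{11} \approx 0.18182$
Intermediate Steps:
$P{\left(W,S \right)} = -42 + S + W$ ($P{\left(W,S \right)} = \left(S + W\right) - 42 = -42 + S + W$)
$\frac{P{\left(81,-21 \right)}}{u{\left(-45,48 \right)}} = \frac{-42 - 21 + 81}{51 + 48} = \frac{18}{99} = 18 \cdot \frac{1}{99} = \frac{2}{11}$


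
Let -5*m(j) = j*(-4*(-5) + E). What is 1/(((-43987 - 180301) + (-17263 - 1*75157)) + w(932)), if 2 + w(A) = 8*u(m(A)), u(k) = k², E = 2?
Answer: 25/3355394378 ≈ 7.4507e-9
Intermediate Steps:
m(j) = -22*j/5 (m(j) = -j*(-4*(-5) + 2)/5 = -j*(20 + 2)/5 = -j*22/5 = -22*j/5)
w(A) = -2 + 3872*A²/25 (w(A) = -2 + 8*(-22*A/5)² = -2 + 8*(484*A²/25) = -2 + 3872*A²/25)
1/(((-43987 - 180301) + (-17263 - 1*75157)) + w(932)) = 1/(((-43987 - 180301) + (-17263 - 1*75157)) + (-2 + (3872/25)*932²)) = 1/((-224288 + (-17263 - 75157)) + (-2 + (3872/25)*868624)) = 1/((-224288 - 92420) + (-2 + 3363312128/25)) = 1/(-316708 + 3363312078/25) = 1/(3355394378/25) = 25/3355394378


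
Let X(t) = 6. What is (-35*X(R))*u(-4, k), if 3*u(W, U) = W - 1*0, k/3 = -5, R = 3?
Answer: 280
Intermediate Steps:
k = -15 (k = 3*(-5) = -15)
u(W, U) = W/3 (u(W, U) = (W - 1*0)/3 = (W + 0)/3 = W/3)
(-35*X(R))*u(-4, k) = (-35*6)*((⅓)*(-4)) = -210*(-4/3) = 280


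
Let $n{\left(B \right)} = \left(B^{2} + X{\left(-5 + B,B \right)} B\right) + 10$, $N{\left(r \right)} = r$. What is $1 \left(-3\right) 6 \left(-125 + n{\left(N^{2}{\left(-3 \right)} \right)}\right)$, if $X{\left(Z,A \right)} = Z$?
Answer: $-36$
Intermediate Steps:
$n{\left(B \right)} = 10 + B^{2} + B \left(-5 + B\right)$ ($n{\left(B \right)} = \left(B^{2} + \left(-5 + B\right) B\right) + 10 = \left(B^{2} + B \left(-5 + B\right)\right) + 10 = 10 + B^{2} + B \left(-5 + B\right)$)
$1 \left(-3\right) 6 \left(-125 + n{\left(N^{2}{\left(-3 \right)} \right)}\right) = 1 \left(-3\right) 6 \left(-125 + \left(10 + \left(\left(-3\right)^{2}\right)^{2} + \left(-3\right)^{2} \left(-5 + \left(-3\right)^{2}\right)\right)\right) = \left(-3\right) 6 \left(-125 + \left(10 + 9^{2} + 9 \left(-5 + 9\right)\right)\right) = - 18 \left(-125 + \left(10 + 81 + 9 \cdot 4\right)\right) = - 18 \left(-125 + \left(10 + 81 + 36\right)\right) = - 18 \left(-125 + 127\right) = \left(-18\right) 2 = -36$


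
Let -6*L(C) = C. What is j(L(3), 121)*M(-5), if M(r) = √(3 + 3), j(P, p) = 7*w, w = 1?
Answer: 7*√6 ≈ 17.146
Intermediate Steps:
L(C) = -C/6
j(P, p) = 7 (j(P, p) = 7*1 = 7)
M(r) = √6
j(L(3), 121)*M(-5) = 7*√6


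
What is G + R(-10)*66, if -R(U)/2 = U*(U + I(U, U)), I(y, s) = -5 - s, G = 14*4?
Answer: -6544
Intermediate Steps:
G = 56
R(U) = 10*U (R(U) = -2*U*(U + (-5 - U)) = -2*U*(-5) = -(-10)*U = 10*U)
G + R(-10)*66 = 56 + (10*(-10))*66 = 56 - 100*66 = 56 - 6600 = -6544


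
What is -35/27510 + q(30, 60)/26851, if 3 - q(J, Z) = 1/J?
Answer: -61298/52762215 ≈ -0.0011618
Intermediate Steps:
q(J, Z) = 3 - 1/J
-35/27510 + q(30, 60)/26851 = -35/27510 + (3 - 1/30)/26851 = -35*1/27510 + (3 - 1*1/30)*(1/26851) = -1/786 + (3 - 1/30)*(1/26851) = -1/786 + (89/30)*(1/26851) = -1/786 + 89/805530 = -61298/52762215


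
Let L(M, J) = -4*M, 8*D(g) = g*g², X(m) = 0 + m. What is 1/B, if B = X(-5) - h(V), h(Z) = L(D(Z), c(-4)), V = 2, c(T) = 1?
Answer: -1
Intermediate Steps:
X(m) = m
D(g) = g³/8 (D(g) = (g*g²)/8 = g³/8)
h(Z) = -Z³/2
B = -1 (B = -5 - (-1)*2³/2 = -5 - (-1)*8/2 = -5 - 1*(-4) = -5 + 4 = -1)
1/B = 1/(-1) = -1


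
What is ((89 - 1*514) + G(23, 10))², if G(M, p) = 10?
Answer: 172225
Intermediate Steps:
((89 - 1*514) + G(23, 10))² = ((89 - 1*514) + 10)² = ((89 - 514) + 10)² = (-425 + 10)² = (-415)² = 172225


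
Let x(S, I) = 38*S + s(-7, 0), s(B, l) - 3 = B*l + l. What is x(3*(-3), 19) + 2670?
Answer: 2331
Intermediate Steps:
s(B, l) = 3 + l + B*l (s(B, l) = 3 + (B*l + l) = 3 + (l + B*l) = 3 + l + B*l)
x(S, I) = 3 + 38*S (x(S, I) = 38*S + (3 + 0 - 7*0) = 38*S + (3 + 0 + 0) = 38*S + 3 = 3 + 38*S)
x(3*(-3), 19) + 2670 = (3 + 38*(3*(-3))) + 2670 = (3 + 38*(-9)) + 2670 = (3 - 342) + 2670 = -339 + 2670 = 2331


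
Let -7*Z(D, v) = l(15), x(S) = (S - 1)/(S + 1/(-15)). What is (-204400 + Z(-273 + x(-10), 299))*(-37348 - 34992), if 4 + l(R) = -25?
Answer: 103501974140/7 ≈ 1.4786e+10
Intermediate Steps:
l(R) = -29 (l(R) = -4 - 25 = -29)
x(S) = (-1 + S)/(-1/15 + S) (x(S) = (-1 + S)/(S - 1/15) = (-1 + S)/(-1/15 + S))
Z(D, v) = 29/7 (Z(D, v) = -1/7*(-29) = 29/7)
(-204400 + Z(-273 + x(-10), 299))*(-37348 - 34992) = (-204400 + 29/7)*(-37348 - 34992) = -1430771/7*(-72340) = 103501974140/7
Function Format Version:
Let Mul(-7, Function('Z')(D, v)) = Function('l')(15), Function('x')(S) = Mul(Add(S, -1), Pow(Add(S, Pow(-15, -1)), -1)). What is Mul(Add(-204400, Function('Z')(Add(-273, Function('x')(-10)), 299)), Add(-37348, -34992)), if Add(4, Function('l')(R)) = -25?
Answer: Rational(103501974140, 7) ≈ 1.4786e+10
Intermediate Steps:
Function('l')(R) = -29 (Function('l')(R) = Add(-4, -25) = -29)
Function('x')(S) = Mul(Pow(Add(Rational(-1, 15), S), -1), Add(-1, S)) (Function('x')(S) = Mul(Add(-1, S), Pow(Add(S, Rational(-1, 15)), -1)) = Mul(Add(-1, S), Pow(Add(Rational(-1, 15), S), -1)) = Mul(Pow(Add(Rational(-1, 15), S), -1), Add(-1, S)))
Function('Z')(D, v) = Rational(29, 7) (Function('Z')(D, v) = Mul(Rational(-1, 7), -29) = Rational(29, 7))
Mul(Add(-204400, Function('Z')(Add(-273, Function('x')(-10)), 299)), Add(-37348, -34992)) = Mul(Add(-204400, Rational(29, 7)), Add(-37348, -34992)) = Mul(Rational(-1430771, 7), -72340) = Rational(103501974140, 7)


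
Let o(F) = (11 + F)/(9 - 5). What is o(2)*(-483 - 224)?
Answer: -9191/4 ≈ -2297.8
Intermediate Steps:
o(F) = 11/4 + F/4 (o(F) = (11 + F)/4 = (11 + F)*(1/4) = 11/4 + F/4)
o(2)*(-483 - 224) = (11/4 + (1/4)*2)*(-483 - 224) = (11/4 + 1/2)*(-707) = (13/4)*(-707) = -9191/4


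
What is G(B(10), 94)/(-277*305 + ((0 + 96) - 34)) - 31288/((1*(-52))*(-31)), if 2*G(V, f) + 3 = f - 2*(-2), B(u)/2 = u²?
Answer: -1320751697/68044938 ≈ -19.410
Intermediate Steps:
B(u) = 2*u²
G(V, f) = ½ + f/2 (G(V, f) = -3/2 + (f - 2*(-2))/2 = -3/2 + (f + 4)/2 = -3/2 + (4 + f)/2 = -3/2 + (2 + f/2) = ½ + f/2)
G(B(10), 94)/(-277*305 + ((0 + 96) - 34)) - 31288/((1*(-52))*(-31)) = (½ + (½)*94)/(-277*305 + ((0 + 96) - 34)) - 31288/((1*(-52))*(-31)) = (½ + 47)/(-84485 + (96 - 34)) - 31288/((-52*(-31))) = 95/(2*(-84485 + 62)) - 31288/1612 = (95/2)/(-84423) - 31288*1/1612 = (95/2)*(-1/84423) - 7822/403 = -95/168846 - 7822/403 = -1320751697/68044938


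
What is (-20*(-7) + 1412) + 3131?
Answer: 4683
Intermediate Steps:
(-20*(-7) + 1412) + 3131 = (140 + 1412) + 3131 = 1552 + 3131 = 4683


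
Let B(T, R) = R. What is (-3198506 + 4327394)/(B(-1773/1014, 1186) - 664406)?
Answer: -282222/165805 ≈ -1.7021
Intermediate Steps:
(-3198506 + 4327394)/(B(-1773/1014, 1186) - 664406) = (-3198506 + 4327394)/(1186 - 664406) = 1128888/(-663220) = 1128888*(-1/663220) = -282222/165805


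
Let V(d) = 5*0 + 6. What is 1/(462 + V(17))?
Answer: 1/468 ≈ 0.0021368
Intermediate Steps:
V(d) = 6 (V(d) = 0 + 6 = 6)
1/(462 + V(17)) = 1/(462 + 6) = 1/468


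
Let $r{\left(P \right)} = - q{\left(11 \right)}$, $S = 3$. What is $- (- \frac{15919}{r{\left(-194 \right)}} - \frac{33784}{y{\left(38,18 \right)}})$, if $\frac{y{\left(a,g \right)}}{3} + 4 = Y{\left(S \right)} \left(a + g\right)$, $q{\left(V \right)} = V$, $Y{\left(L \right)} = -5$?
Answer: $- \frac{3483653}{2343} \approx -1486.8$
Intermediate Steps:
$y{\left(a,g \right)} = -12 - 15 a - 15 g$ ($y{\left(a,g \right)} = -12 + 3 \left(- 5 \left(a + g\right)\right) = -12 + 3 \left(- 5 a - 5 g\right) = -12 - \left(15 a + 15 g\right) = -12 - 15 a - 15 g$)
$r{\left(P \right)} = -11$ ($r{\left(P \right)} = \left(-1\right) 11 = -11$)
$- (- \frac{15919}{r{\left(-194 \right)}} - \frac{33784}{y{\left(38,18 \right)}}) = - (- \frac{15919}{-11} - \frac{33784}{-12 - 570 - 270}) = - (\left(-15919\right) \left(- \frac{1}{11}\right) - \frac{33784}{-12 - 570 - 270}) = - (\frac{15919}{11} - \frac{33784}{-852}) = - (\frac{15919}{11} - - \frac{8446}{213}) = - (\frac{15919}{11} + \frac{8446}{213}) = \left(-1\right) \frac{3483653}{2343} = - \frac{3483653}{2343}$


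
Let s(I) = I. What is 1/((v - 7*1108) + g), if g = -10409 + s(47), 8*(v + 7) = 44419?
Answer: -8/100581 ≈ -7.9538e-5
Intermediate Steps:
v = 44363/8 (v = -7 + (⅛)*44419 = -7 + 44419/8 = 44363/8 ≈ 5545.4)
g = -10362 (g = -10409 + 47 = -10362)
1/((v - 7*1108) + g) = 1/((44363/8 - 7*1108) - 10362) = 1/((44363/8 - 7756) - 10362) = 1/(-17685/8 - 10362) = 1/(-100581/8) = -8/100581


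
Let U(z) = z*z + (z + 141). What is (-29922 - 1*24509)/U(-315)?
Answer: -54431/99051 ≈ -0.54953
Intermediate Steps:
U(z) = 141 + z + z² (U(z) = z² + (141 + z) = 141 + z + z²)
(-29922 - 1*24509)/U(-315) = (-29922 - 1*24509)/(141 - 315 + (-315)²) = (-29922 - 24509)/(141 - 315 + 99225) = -54431/99051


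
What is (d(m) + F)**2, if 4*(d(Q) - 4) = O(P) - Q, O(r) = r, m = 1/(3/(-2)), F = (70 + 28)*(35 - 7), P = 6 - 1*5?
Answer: 1087746361/144 ≈ 7.5538e+6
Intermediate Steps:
P = 1 (P = 6 - 5 = 1)
F = 2744 (F = 98*28 = 2744)
m = -2/3 (m = 1/(3*(-1/2)) = 1/(-3/2) = -2/3 ≈ -0.66667)
d(Q) = 17/4 - Q/4 (d(Q) = 4 + (1 - Q)/4 = 4 + (1/4 - Q/4) = 17/4 - Q/4)
(d(m) + F)**2 = ((17/4 - 1/4*(-2/3)) + 2744)**2 = ((17/4 + 1/6) + 2744)**2 = (53/12 + 2744)**2 = (32981/12)**2 = 1087746361/144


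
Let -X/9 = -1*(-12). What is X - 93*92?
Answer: -8664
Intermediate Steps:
X = -108 (X = -(-9)*(-12) = -9*12 = -108)
X - 93*92 = -108 - 93*92 = -108 - 8556 = -8664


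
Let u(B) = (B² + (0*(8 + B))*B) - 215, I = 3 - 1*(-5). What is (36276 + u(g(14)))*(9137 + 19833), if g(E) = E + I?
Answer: 1058708650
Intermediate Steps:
I = 8 (I = 3 + 5 = 8)
g(E) = 8 + E (g(E) = E + 8 = 8 + E)
u(B) = -215 + B² (u(B) = (B² + 0*B) - 215 = (B² + 0) - 215 = B² - 215 = -215 + B²)
(36276 + u(g(14)))*(9137 + 19833) = (36276 + (-215 + (8 + 14)²))*(9137 + 19833) = (36276 + (-215 + 22²))*28970 = (36276 + (-215 + 484))*28970 = (36276 + 269)*28970 = 36545*28970 = 1058708650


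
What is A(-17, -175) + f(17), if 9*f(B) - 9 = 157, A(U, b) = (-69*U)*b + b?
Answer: -1848884/9 ≈ -2.0543e+5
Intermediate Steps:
A(U, b) = b - 69*U*b (A(U, b) = -69*U*b + b = b - 69*U*b)
f(B) = 166/9 (f(B) = 1 + (⅑)*157 = 1 + 157/9 = 166/9)
A(-17, -175) + f(17) = -175*(1 - 69*(-17)) + 166/9 = -175*(1 + 1173) + 166/9 = -175*1174 + 166/9 = -205450 + 166/9 = -1848884/9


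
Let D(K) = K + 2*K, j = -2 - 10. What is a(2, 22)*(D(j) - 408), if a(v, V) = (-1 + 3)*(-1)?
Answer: 888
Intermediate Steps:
j = -12
a(v, V) = -2 (a(v, V) = 2*(-1) = -2)
D(K) = 3*K
a(2, 22)*(D(j) - 408) = -2*(3*(-12) - 408) = -2*(-36 - 408) = -2*(-444) = 888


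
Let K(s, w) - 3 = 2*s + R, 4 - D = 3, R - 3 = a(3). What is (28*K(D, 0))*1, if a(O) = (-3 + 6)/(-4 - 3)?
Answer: 212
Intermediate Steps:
a(O) = -3/7 (a(O) = 3/(-7) = 3*(-⅐) = -3/7)
R = 18/7 (R = 3 - 3/7 = 18/7 ≈ 2.5714)
D = 1 (D = 4 - 1*3 = 4 - 3 = 1)
K(s, w) = 39/7 + 2*s (K(s, w) = 3 + (2*s + 18/7) = 3 + (18/7 + 2*s) = 39/7 + 2*s)
(28*K(D, 0))*1 = (28*(39/7 + 2*1))*1 = (28*(39/7 + 2))*1 = (28*(53/7))*1 = 212*1 = 212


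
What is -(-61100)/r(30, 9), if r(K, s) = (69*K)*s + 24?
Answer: 30550/9327 ≈ 3.2754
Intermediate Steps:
r(K, s) = 24 + 69*K*s (r(K, s) = 69*K*s + 24 = 24 + 69*K*s)
-(-61100)/r(30, 9) = -(-61100)/(24 + 69*30*9) = -(-61100)/(24 + 18630) = -(-61100)/18654 = -10*(-3055/9327) = 30550/9327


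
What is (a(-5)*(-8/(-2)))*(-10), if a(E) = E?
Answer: 200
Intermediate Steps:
(a(-5)*(-8/(-2)))*(-10) = -(-40)/(-2)*(-10) = -(-40)*(-1)/2*(-10) = -5*4*(-10) = -20*(-10) = 200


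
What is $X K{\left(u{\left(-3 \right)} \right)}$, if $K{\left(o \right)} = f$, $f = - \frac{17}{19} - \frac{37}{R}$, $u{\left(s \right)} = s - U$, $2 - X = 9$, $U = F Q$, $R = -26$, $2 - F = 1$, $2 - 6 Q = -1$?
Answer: $- \frac{1827}{494} \approx -3.6984$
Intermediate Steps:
$Q = \frac{1}{2}$ ($Q = \frac{1}{3} - - \frac{1}{6} = \frac{1}{3} + \frac{1}{6} = \frac{1}{2} \approx 0.5$)
$F = 1$ ($F = 2 - 1 = 1$)
$U = \frac{1}{2}$ ($U = 1 \cdot \frac{1}{2} = \frac{1}{2} \approx 0.5$)
$X = -7$ ($X = 2 - 9 = -7$)
$u{\left(s \right)} = - \frac{1}{2} + s$ ($u{\left(s \right)} = s - \frac{1}{2} = - \frac{1}{2} + s$)
$f = \frac{261}{494}$ ($f = - \frac{17}{19} - \frac{37}{-26} = \left(-17\right) \frac{1}{19} - - \frac{37}{26} = - \frac{17}{19} + \frac{37}{26} = \frac{261}{494} \approx 0.52834$)
$K{\left(o \right)} = \frac{261}{494}$
$X K{\left(u{\left(-3 \right)} \right)} = \left(-7\right) \frac{261}{494} = - \frac{1827}{494}$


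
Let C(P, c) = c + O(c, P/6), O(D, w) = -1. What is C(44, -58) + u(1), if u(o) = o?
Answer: -58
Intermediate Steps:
C(P, c) = -1 + c (C(P, c) = c - 1 = -1 + c)
C(44, -58) + u(1) = (-1 - 58) + 1 = -59 + 1 = -58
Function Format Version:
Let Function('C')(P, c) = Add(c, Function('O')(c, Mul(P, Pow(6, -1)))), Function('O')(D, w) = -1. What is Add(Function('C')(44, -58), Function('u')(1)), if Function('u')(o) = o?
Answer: -58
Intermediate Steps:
Function('C')(P, c) = Add(-1, c) (Function('C')(P, c) = Add(c, -1) = Add(-1, c))
Add(Function('C')(44, -58), Function('u')(1)) = Add(Add(-1, -58), 1) = Add(-59, 1) = -58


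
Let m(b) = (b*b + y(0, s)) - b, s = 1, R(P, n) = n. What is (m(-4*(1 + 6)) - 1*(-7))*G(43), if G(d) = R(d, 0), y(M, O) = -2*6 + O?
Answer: 0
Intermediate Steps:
y(M, O) = -12 + O
G(d) = 0
m(b) = -11 + b**2 - b (m(b) = (b*b + (-12 + 1)) - b = (b**2 - 11) - b = (-11 + b**2) - b = -11 + b**2 - b)
(m(-4*(1 + 6)) - 1*(-7))*G(43) = ((-11 + (-4*(1 + 6))**2 - (-4)*(1 + 6)) - 1*(-7))*0 = ((-11 + (-4*7)**2 - (-4)*7) + 7)*0 = ((-11 + (-28)**2 - 1*(-28)) + 7)*0 = ((-11 + 784 + 28) + 7)*0 = (801 + 7)*0 = 808*0 = 0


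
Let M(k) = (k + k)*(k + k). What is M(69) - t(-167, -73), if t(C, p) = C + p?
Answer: 19284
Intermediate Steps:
M(k) = 4*k² (M(k) = (2*k)*(2*k) = 4*k²)
M(69) - t(-167, -73) = 4*69² - (-167 - 73) = 4*4761 - 1*(-240) = 19044 + 240 = 19284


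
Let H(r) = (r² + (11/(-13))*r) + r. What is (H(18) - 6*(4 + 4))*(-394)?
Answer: -1427856/13 ≈ -1.0984e+5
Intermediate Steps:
H(r) = r² + 2*r/13 (H(r) = (r² + (11*(-1/13))*r) + r = (r² - 11*r/13) + r = r² + 2*r/13)
(H(18) - 6*(4 + 4))*(-394) = ((1/13)*18*(2 + 13*18) - 6*(4 + 4))*(-394) = ((1/13)*18*(2 + 234) - 6*8)*(-394) = ((1/13)*18*236 - 48)*(-394) = (4248/13 - 48)*(-394) = (3624/13)*(-394) = -1427856/13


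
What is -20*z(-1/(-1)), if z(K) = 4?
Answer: -80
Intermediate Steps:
-20*z(-1/(-1)) = -20*4 = -80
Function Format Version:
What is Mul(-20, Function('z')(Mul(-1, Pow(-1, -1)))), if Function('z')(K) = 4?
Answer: -80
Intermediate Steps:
Mul(-20, Function('z')(Mul(-1, Pow(-1, -1)))) = Mul(-20, 4) = -80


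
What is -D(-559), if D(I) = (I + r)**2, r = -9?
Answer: -322624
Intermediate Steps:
D(I) = (-9 + I)**2 (D(I) = (I - 9)**2 = (-9 + I)**2)
-D(-559) = -(-9 - 559)**2 = -1*(-568)**2 = -1*322624 = -322624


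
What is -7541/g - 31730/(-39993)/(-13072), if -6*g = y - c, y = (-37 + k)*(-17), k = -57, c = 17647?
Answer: -622489408547/220795594008 ≈ -2.8193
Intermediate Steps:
y = 1598 (y = (-37 - 57)*(-17) = -94*(-17) = 1598)
g = 16049/6 (g = -(1598 - 1*17647)/6 = -(1598 - 17647)/6 = -1/6*(-16049) = 16049/6 ≈ 2674.8)
-7541/g - 31730/(-39993)/(-13072) = -7541/16049/6 - 31730/(-39993)/(-13072) = -7541*6/16049 - 31730*(-1/39993)*(-1/13072) = -45246/16049 + (31730/39993)*(-1/13072) = -45246/16049 - 835/13757592 = -622489408547/220795594008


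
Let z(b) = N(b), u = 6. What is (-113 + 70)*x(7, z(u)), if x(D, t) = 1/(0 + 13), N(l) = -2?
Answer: -43/13 ≈ -3.3077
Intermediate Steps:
z(b) = -2
x(D, t) = 1/13
(-113 + 70)*x(7, z(u)) = (-113 + 70)*(1/13) = -43*1/13 = -43/13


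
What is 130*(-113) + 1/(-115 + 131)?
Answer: -235039/16 ≈ -14690.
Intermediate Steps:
130*(-113) + 1/(-115 + 131) = -14690 + 1/16 = -235039/16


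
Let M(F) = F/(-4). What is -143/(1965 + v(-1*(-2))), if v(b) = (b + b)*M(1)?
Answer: -143/1964 ≈ -0.072811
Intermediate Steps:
M(F) = -F/4 (M(F) = F*(-¼) = -F/4)
v(b) = -b/2 (v(b) = (b + b)*(-¼*1) = (2*b)*(-¼) = -b/2)
-143/(1965 + v(-1*(-2))) = -143/(1965 - (-1)*(-2)/2) = -143/(1965 - ½*2) = -143/(1965 - 1) = -143/1964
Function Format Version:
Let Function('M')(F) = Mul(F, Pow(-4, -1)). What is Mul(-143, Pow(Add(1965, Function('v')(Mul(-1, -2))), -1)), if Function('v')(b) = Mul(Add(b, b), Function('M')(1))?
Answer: Rational(-143, 1964) ≈ -0.072811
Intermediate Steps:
Function('M')(F) = Mul(Rational(-1, 4), F) (Function('M')(F) = Mul(F, Rational(-1, 4)) = Mul(Rational(-1, 4), F))
Function('v')(b) = Mul(Rational(-1, 2), b) (Function('v')(b) = Mul(Add(b, b), Mul(Rational(-1, 4), 1)) = Mul(Mul(2, b), Rational(-1, 4)) = Mul(Rational(-1, 2), b))
Mul(-143, Pow(Add(1965, Function('v')(Mul(-1, -2))), -1)) = Mul(-143, Pow(Add(1965, Mul(Rational(-1, 2), Mul(-1, -2))), -1)) = Mul(-143, Pow(Add(1965, Mul(Rational(-1, 2), 2)), -1)) = Mul(-143, Pow(Add(1965, -1), -1)) = Mul(-143, Pow(1964, -1)) = Mul(-143, Rational(1, 1964)) = Rational(-143, 1964)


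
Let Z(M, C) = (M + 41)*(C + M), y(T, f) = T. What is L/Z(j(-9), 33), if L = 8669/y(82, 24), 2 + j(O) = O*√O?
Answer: 34676/2598375 + 182049*I/3464500 ≈ 0.013345 + 0.052547*I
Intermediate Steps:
j(O) = -2 + O^(3/2) (j(O) = -2 + O*√O = -2 + O^(3/2))
Z(M, C) = (41 + M)*(C + M)
L = 8669/82 ≈ 105.72
L/Z(j(-9), 33) = 8669/(82*((-2 + (-9)^(3/2))² + 41*33 + 41*(-2 + (-9)^(3/2)) + 33*(-2 + (-9)^(3/2)))) = 8669/(82*((-2 - 27*I)² + 1353 + 41*(-2 - 27*I) + 33*(-2 - 27*I))) = 8669/(82*((-2 - 27*I)² + 1353 + (-82 - 1107*I) + (-66 - 891*I))) = 8669/(82*(1205 + (-2 - 27*I)² - 1998*I))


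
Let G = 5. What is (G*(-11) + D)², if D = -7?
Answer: 3844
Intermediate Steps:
(G*(-11) + D)² = (5*(-11) - 7)² = (-55 - 7)² = (-62)² = 3844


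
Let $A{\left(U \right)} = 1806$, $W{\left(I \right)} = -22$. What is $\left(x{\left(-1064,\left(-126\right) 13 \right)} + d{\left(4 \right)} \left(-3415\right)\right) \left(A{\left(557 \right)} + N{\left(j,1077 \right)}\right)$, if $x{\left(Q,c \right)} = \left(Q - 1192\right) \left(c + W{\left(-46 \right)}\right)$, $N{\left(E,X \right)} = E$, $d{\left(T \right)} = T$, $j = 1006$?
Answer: $10492415600$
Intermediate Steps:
$x{\left(Q,c \right)} = \left(-1192 + Q\right) \left(-22 + c\right)$ ($x{\left(Q,c \right)} = \left(Q - 1192\right) \left(c - 22\right) = \left(-1192 + Q\right) \left(-22 + c\right)$)
$\left(x{\left(-1064,\left(-126\right) 13 \right)} + d{\left(4 \right)} \left(-3415\right)\right) \left(A{\left(557 \right)} + N{\left(j,1077 \right)}\right) = \left(\left(26224 - 1192 \left(\left(-126\right) 13\right) - -23408 - 1064 \left(\left(-126\right) 13\right)\right) + 4 \left(-3415\right)\right) \left(1806 + 1006\right) = \left(\left(26224 - -1952496 + 23408 - -1742832\right) - 13660\right) 2812 = \left(\left(26224 + 1952496 + 23408 + 1742832\right) - 13660\right) 2812 = \left(3744960 - 13660\right) 2812 = 3731300 \cdot 2812 = 10492415600$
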